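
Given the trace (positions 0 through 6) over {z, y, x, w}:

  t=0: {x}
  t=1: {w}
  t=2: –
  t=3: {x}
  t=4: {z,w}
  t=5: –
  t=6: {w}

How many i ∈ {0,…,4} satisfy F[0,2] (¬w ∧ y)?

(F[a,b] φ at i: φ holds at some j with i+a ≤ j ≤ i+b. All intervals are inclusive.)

0

Evaluate at each i in [0,4]:
  i=0: ✗ (none in [0,2])
  i=1: ✗ (none in [1,3])
  i=2: ✗ (none in [2,4])
  i=3: ✗ (none in [3,5])
  i=4: ✗ (none in [4,6])
Positions where it holds: {} → 0.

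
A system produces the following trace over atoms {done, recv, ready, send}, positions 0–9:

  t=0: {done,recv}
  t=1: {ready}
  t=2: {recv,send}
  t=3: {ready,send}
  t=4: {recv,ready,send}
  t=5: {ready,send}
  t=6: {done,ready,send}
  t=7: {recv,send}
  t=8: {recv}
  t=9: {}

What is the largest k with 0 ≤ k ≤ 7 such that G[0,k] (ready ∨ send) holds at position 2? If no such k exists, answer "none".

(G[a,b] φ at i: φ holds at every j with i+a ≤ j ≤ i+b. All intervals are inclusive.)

(ready ∨ send) must hold from j=2 onward; find where it first fails.
  j=2: holds
  j=3: holds
  j=4: holds
  j=5: holds
  j=6: holds
  j=7: holds
  j=8: fails
Holds on [2,7], so largest k = 5.

5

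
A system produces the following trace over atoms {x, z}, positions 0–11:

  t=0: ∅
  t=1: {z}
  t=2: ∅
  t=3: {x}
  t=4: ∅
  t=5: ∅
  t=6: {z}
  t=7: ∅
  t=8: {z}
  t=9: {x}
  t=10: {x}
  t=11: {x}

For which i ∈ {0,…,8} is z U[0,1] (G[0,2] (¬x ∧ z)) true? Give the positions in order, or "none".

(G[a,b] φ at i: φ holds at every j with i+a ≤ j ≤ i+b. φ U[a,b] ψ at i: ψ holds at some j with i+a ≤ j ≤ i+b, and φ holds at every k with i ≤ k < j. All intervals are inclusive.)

Evaluate at each i in [0,8]:
  i=0: ✗ (no rhs in [0,1])
  i=1: ✗ (no rhs in [1,2])
  i=2: ✗ (no rhs in [2,3])
  i=3: ✗ (no rhs in [3,4])
  i=4: ✗ (no rhs in [4,5])
  i=5: ✗ (no rhs in [5,6])
  i=6: ✗ (no rhs in [6,7])
  i=7: ✗ (no rhs in [7,8])
  i=8: ✗ (no rhs in [8,9])

none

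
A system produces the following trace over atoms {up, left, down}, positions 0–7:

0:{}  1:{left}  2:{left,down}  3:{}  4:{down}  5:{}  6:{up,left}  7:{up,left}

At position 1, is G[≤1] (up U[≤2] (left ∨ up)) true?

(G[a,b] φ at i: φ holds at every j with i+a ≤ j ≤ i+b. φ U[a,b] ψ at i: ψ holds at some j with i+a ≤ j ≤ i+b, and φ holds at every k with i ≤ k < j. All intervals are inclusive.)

Yes

Check (up U[≤2] (left ∨ up)) at every j in [1,2]:
  j=1: holds
  j=2: holds
All positions satisfy it → formula holds.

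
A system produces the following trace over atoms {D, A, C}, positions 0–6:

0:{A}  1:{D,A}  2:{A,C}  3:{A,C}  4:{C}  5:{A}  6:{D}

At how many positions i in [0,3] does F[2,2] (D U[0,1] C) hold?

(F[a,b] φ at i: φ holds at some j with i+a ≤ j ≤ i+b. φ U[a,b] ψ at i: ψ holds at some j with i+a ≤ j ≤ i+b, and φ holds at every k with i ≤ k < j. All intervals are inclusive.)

Evaluate at each i in [0,3]:
  i=0: ✓ (witness j=2)
  i=1: ✓ (witness j=3)
  i=2: ✓ (witness j=4)
  i=3: ✗ (none in [5,5])
Positions where it holds: {0, 1, 2} → 3.

3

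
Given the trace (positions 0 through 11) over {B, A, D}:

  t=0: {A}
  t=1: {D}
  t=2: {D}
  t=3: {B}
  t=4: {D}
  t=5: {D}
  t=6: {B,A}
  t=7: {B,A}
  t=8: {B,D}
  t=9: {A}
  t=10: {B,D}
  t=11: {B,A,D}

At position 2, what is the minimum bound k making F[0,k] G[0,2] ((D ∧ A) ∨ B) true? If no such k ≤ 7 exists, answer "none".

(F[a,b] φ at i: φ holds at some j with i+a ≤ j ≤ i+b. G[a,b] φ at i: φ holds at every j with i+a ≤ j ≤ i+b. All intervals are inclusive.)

4

Scan j = 2,3,… for G[0,2] ((D ∧ A) ∨ B):
  j=2: fails
  j=3: fails
  j=4: fails
  j=5: fails
  j=6: holds
First hit at j=6, so smallest k = 6-2 = 4.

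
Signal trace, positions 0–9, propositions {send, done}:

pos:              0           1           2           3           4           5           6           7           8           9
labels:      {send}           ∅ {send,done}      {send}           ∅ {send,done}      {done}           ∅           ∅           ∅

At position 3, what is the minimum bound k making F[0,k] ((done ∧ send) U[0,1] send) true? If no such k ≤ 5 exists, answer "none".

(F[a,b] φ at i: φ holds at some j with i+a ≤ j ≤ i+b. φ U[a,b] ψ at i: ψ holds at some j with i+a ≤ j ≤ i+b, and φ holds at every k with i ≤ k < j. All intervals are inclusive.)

0

Scan j = 3,4,… for ((done ∧ send) U[0,1] send):
  j=3: holds
First hit at j=3, so smallest k = 3-3 = 0.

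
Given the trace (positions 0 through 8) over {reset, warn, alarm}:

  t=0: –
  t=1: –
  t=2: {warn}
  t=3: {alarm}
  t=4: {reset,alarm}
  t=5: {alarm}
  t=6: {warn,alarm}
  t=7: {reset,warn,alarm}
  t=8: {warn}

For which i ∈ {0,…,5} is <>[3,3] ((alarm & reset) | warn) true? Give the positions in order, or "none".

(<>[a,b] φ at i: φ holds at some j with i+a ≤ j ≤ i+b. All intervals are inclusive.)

1, 3, 4, 5

Evaluate at each i in [0,5]:
  i=0: ✗ (none in [3,3])
  i=1: ✓ (witness j=4)
  i=2: ✗ (none in [5,5])
  i=3: ✓ (witness j=6)
  i=4: ✓ (witness j=7)
  i=5: ✓ (witness j=8)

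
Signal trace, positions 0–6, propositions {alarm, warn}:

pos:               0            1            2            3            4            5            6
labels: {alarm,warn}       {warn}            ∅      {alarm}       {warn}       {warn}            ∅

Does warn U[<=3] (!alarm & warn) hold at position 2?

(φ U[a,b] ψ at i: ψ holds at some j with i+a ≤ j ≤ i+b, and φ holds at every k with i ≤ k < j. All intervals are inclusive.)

False

Need some j in [2,5] with (!alarm & warn), and warn at every k in [2,j-1].
  j=2: (!alarm & warn) false.
  j=3: (!alarm & warn) false.
  j=4: (!alarm & warn) holds, but warn fails at k=2 → not this j.
  j=5: (!alarm & warn) holds, but warn fails at k=2 → not this j.
No j in the window works → until fails.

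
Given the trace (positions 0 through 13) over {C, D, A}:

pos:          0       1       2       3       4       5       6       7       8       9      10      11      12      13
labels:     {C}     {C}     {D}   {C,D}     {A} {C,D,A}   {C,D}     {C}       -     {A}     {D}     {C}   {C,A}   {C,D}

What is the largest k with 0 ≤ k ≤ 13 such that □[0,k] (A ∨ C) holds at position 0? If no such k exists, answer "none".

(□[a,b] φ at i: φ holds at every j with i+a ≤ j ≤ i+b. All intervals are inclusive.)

1

(A ∨ C) must hold from j=0 onward; find where it first fails.
  j=0: holds
  j=1: holds
  j=2: fails
Holds on [0,1], so largest k = 1.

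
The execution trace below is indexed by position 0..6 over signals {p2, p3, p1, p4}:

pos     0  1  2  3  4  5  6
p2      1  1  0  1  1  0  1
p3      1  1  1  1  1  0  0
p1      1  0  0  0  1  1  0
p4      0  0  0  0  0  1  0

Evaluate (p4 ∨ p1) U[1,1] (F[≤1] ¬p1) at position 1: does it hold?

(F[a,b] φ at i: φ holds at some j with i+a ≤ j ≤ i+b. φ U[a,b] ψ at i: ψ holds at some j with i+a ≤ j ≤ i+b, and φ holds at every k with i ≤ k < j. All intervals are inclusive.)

Need some j in [2,2] with F[≤1] ¬p1, and (p4 ∨ p1) at every k in [1,j-1].
  j=2: F[≤1] ¬p1 holds, but (p4 ∨ p1) fails at k=1 → not this j.
No j in the window works → until fails.

False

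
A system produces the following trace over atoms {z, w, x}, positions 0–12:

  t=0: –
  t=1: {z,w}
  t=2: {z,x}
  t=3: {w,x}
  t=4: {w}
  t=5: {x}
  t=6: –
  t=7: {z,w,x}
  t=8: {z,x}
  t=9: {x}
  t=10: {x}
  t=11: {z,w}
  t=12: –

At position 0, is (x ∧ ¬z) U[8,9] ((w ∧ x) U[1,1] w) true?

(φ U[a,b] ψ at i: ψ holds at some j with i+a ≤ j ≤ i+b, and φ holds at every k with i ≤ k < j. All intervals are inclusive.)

Need some j in [8,9] with ((w ∧ x) U[1,1] w), and (x ∧ ¬z) at every k in [0,j-1].
  j=8: ((w ∧ x) U[1,1] w) — fails.
  j=9: ((w ∧ x) U[1,1] w) — fails.
No j in the window works → until fails.

No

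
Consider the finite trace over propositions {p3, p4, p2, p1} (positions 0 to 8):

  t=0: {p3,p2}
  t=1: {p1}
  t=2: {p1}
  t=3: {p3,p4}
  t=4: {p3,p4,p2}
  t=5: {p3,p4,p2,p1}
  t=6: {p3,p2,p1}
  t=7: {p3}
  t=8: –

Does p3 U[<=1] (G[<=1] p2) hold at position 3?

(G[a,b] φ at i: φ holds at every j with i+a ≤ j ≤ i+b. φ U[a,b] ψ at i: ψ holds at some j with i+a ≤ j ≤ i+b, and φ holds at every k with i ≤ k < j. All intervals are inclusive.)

Need some j in [3,4] with G[<=1] p2, and p3 at every k in [3,j-1].
  j=3: G[<=1] p2 — fails at 3.
  j=4: G[<=1] p2 holds; p3 holds at every k in [3,3] → satisfied.

Yes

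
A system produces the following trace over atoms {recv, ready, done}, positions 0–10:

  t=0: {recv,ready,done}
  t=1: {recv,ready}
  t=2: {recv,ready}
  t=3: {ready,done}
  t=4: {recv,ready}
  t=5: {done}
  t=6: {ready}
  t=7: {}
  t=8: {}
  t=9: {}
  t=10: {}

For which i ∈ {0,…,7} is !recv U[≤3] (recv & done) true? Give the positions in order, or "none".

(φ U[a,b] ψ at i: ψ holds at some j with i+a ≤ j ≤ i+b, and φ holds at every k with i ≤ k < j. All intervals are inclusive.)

0

Evaluate at each i in [0,7]:
  i=0: ✓ (rhs at j=0)
  i=1: ✗ (no rhs in [1,4])
  i=2: ✗ (no rhs in [2,5])
  i=3: ✗ (no rhs in [3,6])
  i=4: ✗ (no rhs in [4,7])
  i=5: ✗ (no rhs in [5,8])
  i=6: ✗ (no rhs in [6,9])
  i=7: ✗ (no rhs in [7,10])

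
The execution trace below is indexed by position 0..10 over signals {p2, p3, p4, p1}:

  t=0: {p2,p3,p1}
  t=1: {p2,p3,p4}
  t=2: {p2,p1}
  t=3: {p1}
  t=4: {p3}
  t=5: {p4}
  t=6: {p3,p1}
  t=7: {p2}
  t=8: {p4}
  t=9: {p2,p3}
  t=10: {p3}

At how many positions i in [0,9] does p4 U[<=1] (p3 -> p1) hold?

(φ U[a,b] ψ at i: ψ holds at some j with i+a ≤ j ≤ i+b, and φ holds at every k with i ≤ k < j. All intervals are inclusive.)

8

Evaluate at each i in [0,9]:
  i=0: ✓ (rhs at j=0)
  i=1: ✓ (rhs at j=2; lhs holds on [1,1])
  i=2: ✓ (rhs at j=2)
  i=3: ✓ (rhs at j=3)
  i=4: ✗ (lhs fails at k=4 before rhs at j=5)
  i=5: ✓ (rhs at j=5)
  i=6: ✓ (rhs at j=6)
  i=7: ✓ (rhs at j=7)
  i=8: ✓ (rhs at j=8)
  i=9: ✗ (no rhs in [9,10])
Positions where it holds: {0, 1, 2, 3, 5, 6, 7, 8} → 8.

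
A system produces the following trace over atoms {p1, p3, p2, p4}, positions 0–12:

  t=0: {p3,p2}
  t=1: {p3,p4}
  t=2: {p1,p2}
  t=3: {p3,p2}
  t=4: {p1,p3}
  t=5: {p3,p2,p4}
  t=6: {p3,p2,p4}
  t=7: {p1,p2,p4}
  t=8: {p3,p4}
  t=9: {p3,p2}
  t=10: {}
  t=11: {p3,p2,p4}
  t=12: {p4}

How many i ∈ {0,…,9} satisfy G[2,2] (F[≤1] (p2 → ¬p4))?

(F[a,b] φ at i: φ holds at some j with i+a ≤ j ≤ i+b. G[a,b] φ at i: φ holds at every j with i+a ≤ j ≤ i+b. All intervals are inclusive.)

Evaluate at each i in [0,9]:
  i=0: ✓ (all of [2,2])
  i=1: ✓ (all of [3,3])
  i=2: ✓ (all of [4,4])
  i=3: ✗ (fails at j=5)
  i=4: ✗ (fails at j=6)
  i=5: ✓ (all of [7,7])
  i=6: ✓ (all of [8,8])
  i=7: ✓ (all of [9,9])
  i=8: ✓ (all of [10,10])
  i=9: ✓ (all of [11,11])
Positions where it holds: {0, 1, 2, 5, 6, 7, 8, 9} → 8.

8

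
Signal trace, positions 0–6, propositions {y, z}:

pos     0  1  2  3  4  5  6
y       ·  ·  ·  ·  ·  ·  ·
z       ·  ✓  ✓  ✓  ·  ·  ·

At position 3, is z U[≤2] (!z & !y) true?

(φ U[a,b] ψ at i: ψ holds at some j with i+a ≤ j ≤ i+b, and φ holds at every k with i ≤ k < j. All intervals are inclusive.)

Need some j in [3,5] with (!z & !y), and z at every k in [3,j-1].
  j=3: (!z & !y) false.
  j=4: (!z & !y) holds; z holds at every k in [3,3] → satisfied.

Holds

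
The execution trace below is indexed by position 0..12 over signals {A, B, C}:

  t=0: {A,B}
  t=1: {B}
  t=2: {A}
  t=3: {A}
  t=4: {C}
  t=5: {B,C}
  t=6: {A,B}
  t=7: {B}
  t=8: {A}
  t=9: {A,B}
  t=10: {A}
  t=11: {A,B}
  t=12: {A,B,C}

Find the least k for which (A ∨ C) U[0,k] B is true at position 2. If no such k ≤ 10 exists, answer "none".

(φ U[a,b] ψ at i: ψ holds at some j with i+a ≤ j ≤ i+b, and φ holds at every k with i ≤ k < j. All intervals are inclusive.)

Need earliest j ≥ 2 with B, and (A ∨ C) at every k in [2,j-1].
  j=2: rhs fails.
  j=3: rhs fails.
  j=4: rhs fails.
  j=5: rhs holds; lhs holds on [2,4]. k = 3.

3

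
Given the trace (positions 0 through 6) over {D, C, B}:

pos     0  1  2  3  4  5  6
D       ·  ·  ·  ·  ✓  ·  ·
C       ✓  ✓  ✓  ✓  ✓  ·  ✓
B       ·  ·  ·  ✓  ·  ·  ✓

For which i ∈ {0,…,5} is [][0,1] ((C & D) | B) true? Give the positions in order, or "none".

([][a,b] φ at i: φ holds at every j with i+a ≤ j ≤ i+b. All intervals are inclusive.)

3

Evaluate at each i in [0,5]:
  i=0: ✗ (fails at j=0)
  i=1: ✗ (fails at j=1)
  i=2: ✗ (fails at j=2)
  i=3: ✓ (all of [3,4])
  i=4: ✗ (fails at j=5)
  i=5: ✗ (fails at j=5)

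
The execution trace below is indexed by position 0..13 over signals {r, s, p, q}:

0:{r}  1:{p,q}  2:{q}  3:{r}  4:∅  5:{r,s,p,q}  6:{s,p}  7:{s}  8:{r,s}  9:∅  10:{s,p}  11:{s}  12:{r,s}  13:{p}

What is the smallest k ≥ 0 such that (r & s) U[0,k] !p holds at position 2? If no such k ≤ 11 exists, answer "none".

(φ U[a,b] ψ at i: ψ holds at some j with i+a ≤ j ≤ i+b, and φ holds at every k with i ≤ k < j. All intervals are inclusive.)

Need earliest j ≥ 2 with !p, and (r & s) at every k in [2,j-1].
  j=2: rhs holds (empty prefix). k = 0.

0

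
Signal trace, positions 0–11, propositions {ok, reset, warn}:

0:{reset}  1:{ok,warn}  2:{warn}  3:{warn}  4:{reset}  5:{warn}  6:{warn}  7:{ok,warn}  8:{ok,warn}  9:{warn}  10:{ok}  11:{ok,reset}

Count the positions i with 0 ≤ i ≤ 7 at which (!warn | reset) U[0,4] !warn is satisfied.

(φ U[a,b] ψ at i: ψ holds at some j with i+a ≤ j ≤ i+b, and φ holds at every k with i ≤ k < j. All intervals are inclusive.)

2

Evaluate at each i in [0,7]:
  i=0: ✓ (rhs at j=0)
  i=1: ✗ (lhs fails at k=1 before rhs at j=4)
  i=2: ✗ (lhs fails at k=2 before rhs at j=4)
  i=3: ✗ (lhs fails at k=3 before rhs at j=4)
  i=4: ✓ (rhs at j=4)
  i=5: ✗ (no rhs in [5,9])
  i=6: ✗ (lhs fails at k=6 before rhs at j=10)
  i=7: ✗ (lhs fails at k=7 before rhs at j=10)
Positions where it holds: {0, 4} → 2.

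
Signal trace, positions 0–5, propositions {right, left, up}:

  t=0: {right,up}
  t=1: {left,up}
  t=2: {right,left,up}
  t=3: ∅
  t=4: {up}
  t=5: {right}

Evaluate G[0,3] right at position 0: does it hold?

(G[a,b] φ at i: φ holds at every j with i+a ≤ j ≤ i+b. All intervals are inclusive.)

Check right at every j in [0,3]:
  j=0: true
  j=1: false
  j=2: true
  j=3: false
Fails at j=1 → formula fails.

Does not hold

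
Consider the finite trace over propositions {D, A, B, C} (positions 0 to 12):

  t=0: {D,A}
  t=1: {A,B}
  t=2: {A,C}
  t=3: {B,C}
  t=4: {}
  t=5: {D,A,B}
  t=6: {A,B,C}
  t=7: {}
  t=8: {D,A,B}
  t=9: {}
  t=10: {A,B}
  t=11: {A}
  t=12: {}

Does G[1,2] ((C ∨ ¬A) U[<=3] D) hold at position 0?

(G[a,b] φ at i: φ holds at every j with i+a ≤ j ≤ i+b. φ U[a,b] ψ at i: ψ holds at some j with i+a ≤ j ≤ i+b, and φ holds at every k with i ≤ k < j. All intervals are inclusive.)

Check ((C ∨ ¬A) U[<=3] D) at every j in [1,2]:
  j=1: fails
  j=2: holds
Fails at j=1 → formula fails.

False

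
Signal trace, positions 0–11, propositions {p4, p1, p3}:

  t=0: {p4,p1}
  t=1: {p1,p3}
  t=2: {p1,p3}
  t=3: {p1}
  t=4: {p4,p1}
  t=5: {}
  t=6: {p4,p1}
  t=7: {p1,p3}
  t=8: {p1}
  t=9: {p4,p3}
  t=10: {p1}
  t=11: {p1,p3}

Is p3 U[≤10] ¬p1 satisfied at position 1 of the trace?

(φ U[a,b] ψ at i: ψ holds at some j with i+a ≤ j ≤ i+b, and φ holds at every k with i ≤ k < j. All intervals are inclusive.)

Need some j in [1,11] with ¬p1, and p3 at every k in [1,j-1].
  j=1: ¬p1 false.
  j=2: ¬p1 false.
  j=3: ¬p1 false.
  j=4: ¬p1 false.
  j=5: ¬p1 holds, but p3 fails at k=3 → not this j.
  j=6: ¬p1 false.
  j=7: ¬p1 false.
  j=8: ¬p1 false.
  j=9: ¬p1 holds, but p3 fails at k=3 → not this j.
  j=10: ¬p1 false.
  j=11: ¬p1 false.
No j in the window works → until fails.

Does not hold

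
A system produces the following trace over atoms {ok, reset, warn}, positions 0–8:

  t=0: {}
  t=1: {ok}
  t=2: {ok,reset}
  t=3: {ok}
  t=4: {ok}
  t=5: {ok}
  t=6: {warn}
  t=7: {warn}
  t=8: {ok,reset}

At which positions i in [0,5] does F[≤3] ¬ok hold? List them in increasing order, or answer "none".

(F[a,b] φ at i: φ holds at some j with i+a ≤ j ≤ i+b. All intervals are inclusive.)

Evaluate at each i in [0,5]:
  i=0: ✓ (witness j=0)
  i=1: ✗ (none in [1,4])
  i=2: ✗ (none in [2,5])
  i=3: ✓ (witness j=6)
  i=4: ✓ (witness j=6)
  i=5: ✓ (witness j=6)

0, 3, 4, 5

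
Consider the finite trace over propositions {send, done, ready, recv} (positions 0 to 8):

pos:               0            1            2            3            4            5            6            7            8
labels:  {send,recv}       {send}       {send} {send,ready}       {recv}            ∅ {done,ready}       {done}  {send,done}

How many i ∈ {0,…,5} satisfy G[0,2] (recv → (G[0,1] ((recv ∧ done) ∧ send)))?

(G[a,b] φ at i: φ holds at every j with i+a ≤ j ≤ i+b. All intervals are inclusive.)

2

Evaluate at each i in [0,5]:
  i=0: ✗ (fails at j=0)
  i=1: ✓ (all of [1,3])
  i=2: ✗ (fails at j=4)
  i=3: ✗ (fails at j=4)
  i=4: ✗ (fails at j=4)
  i=5: ✓ (all of [5,7])
Positions where it holds: {1, 5} → 2.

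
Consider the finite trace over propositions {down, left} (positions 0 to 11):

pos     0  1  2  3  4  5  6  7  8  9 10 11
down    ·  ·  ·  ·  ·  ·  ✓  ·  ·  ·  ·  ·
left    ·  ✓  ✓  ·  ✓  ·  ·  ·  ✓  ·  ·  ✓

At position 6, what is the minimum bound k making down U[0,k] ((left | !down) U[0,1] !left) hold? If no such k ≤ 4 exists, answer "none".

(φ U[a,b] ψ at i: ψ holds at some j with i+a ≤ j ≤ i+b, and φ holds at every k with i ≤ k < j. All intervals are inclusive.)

0

Need earliest j ≥ 6 with ((left | !down) U[0,1] !left), and down at every k in [6,j-1].
  j=6: rhs holds (empty prefix). k = 0.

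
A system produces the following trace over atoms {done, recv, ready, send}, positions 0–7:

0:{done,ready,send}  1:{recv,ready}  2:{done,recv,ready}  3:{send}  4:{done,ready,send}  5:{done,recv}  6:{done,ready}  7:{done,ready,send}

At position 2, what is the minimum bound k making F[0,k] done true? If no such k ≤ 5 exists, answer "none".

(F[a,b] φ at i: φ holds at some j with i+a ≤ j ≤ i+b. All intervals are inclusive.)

Scan j = 2,3,… for done:
  j=2: holds
First hit at j=2, so smallest k = 2-2 = 0.

0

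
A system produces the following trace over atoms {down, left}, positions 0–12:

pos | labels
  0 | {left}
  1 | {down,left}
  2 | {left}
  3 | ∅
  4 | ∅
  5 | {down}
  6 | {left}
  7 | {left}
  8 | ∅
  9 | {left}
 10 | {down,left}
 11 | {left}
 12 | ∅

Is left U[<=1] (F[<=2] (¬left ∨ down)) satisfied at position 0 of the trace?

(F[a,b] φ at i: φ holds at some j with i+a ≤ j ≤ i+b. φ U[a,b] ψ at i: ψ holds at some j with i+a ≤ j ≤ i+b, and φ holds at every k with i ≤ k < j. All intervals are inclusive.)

Holds

Need some j in [0,1] with F[<=2] (¬left ∨ down), and left at every k in [0,j-1].
  j=0: F[<=2] (¬left ∨ down) holds; no prefix to check → satisfied.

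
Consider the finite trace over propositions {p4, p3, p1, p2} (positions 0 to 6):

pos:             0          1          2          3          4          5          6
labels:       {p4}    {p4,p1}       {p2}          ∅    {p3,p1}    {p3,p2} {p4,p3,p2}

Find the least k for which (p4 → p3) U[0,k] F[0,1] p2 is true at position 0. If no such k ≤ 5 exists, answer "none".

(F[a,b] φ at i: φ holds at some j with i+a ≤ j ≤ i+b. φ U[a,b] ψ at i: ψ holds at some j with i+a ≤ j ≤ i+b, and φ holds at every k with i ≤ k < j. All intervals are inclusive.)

Need earliest j ≥ 0 with F[0,1] p2, and (p4 → p3) at every k in [0,j-1].
  j=0: rhs fails.
  j=1: rhs holds but lhs fails at k=0.
  j=2: rhs holds but lhs fails at k=0.
  j=3: rhs fails.
  j=4: rhs holds but lhs fails at k=0.
  j=5: rhs holds but lhs fails at k=0.
No witness within the range → none.

none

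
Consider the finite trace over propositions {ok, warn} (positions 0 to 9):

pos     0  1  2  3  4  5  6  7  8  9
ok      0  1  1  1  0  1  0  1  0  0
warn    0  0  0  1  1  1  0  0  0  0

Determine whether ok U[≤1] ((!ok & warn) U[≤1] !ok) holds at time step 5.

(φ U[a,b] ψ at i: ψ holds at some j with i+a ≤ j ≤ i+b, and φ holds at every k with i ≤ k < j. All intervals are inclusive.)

Need some j in [5,6] with ((!ok & warn) U[≤1] !ok), and ok at every k in [5,j-1].
  j=5: ((!ok & warn) U[≤1] !ok) — fails.
  j=6: ((!ok & warn) U[≤1] !ok) holds; ok holds at every k in [5,5] → satisfied.

Yes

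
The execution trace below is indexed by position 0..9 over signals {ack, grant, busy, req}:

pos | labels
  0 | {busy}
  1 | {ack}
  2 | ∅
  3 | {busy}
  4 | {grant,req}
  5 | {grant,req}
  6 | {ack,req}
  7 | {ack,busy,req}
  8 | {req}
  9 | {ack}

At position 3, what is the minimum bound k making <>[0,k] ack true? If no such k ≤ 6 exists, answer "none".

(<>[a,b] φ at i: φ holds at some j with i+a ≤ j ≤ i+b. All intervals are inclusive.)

3

Scan j = 3,4,… for ack:
  j=3: fails
  j=4: fails
  j=5: fails
  j=6: holds
First hit at j=6, so smallest k = 6-3 = 3.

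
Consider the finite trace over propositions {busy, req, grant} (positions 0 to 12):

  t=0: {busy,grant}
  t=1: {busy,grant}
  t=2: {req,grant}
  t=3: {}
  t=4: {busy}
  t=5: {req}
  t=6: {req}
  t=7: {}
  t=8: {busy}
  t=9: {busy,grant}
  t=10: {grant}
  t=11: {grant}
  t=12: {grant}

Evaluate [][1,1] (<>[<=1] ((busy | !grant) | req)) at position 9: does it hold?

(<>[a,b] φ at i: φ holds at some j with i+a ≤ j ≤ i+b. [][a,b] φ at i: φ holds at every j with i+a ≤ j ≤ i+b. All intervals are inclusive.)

No

Check <>[<=1] ((busy | !grant) | req) at every j in [10,10]:
  j=10: fails (none in [10,11])
Fails at j=10 → formula fails.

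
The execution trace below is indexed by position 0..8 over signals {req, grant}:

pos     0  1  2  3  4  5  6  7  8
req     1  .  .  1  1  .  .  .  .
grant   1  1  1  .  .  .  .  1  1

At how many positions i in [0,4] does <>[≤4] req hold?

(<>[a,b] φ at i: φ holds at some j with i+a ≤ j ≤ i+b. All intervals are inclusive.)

Evaluate at each i in [0,4]:
  i=0: ✓ (witness j=0)
  i=1: ✓ (witness j=3)
  i=2: ✓ (witness j=3)
  i=3: ✓ (witness j=3)
  i=4: ✓ (witness j=4)
Positions where it holds: {0, 1, 2, 3, 4} → 5.

5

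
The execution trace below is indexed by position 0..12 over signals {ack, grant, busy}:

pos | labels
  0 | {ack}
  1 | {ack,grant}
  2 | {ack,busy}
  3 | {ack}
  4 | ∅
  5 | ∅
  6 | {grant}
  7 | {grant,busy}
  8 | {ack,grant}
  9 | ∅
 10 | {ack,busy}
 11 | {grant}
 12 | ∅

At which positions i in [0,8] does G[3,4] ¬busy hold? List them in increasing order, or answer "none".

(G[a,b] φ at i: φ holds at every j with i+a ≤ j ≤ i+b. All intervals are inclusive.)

0, 1, 2, 5, 8

Evaluate at each i in [0,8]:
  i=0: ✓ (all of [3,4])
  i=1: ✓ (all of [4,5])
  i=2: ✓ (all of [5,6])
  i=3: ✗ (fails at j=7)
  i=4: ✗ (fails at j=7)
  i=5: ✓ (all of [8,9])
  i=6: ✗ (fails at j=10)
  i=7: ✗ (fails at j=10)
  i=8: ✓ (all of [11,12])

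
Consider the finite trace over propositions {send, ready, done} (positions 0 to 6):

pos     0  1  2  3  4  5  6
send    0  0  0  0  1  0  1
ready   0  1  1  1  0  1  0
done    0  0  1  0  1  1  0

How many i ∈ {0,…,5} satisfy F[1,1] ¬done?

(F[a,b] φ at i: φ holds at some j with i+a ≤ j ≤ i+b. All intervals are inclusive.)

Evaluate at each i in [0,5]:
  i=0: ✓ (witness j=1)
  i=1: ✗ (none in [2,2])
  i=2: ✓ (witness j=3)
  i=3: ✗ (none in [4,4])
  i=4: ✗ (none in [5,5])
  i=5: ✓ (witness j=6)
Positions where it holds: {0, 2, 5} → 3.

3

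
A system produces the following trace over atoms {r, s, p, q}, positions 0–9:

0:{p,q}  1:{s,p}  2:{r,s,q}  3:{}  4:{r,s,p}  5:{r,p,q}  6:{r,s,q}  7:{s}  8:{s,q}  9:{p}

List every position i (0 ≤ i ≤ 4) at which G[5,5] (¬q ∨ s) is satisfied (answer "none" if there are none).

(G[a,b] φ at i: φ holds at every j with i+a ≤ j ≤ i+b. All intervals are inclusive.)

Evaluate at each i in [0,4]:
  i=0: ✗ (fails at j=5)
  i=1: ✓ (all of [6,6])
  i=2: ✓ (all of [7,7])
  i=3: ✓ (all of [8,8])
  i=4: ✓ (all of [9,9])

1, 2, 3, 4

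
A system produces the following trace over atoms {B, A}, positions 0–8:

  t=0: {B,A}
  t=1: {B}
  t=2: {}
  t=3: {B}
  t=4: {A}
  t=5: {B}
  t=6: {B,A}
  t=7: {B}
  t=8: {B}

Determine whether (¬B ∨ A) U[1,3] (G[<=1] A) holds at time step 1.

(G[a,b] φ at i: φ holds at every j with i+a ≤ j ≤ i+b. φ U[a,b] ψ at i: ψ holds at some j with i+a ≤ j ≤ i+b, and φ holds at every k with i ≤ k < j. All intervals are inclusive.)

False

Need some j in [2,4] with G[<=1] A, and (¬B ∨ A) at every k in [1,j-1].
  j=2: G[<=1] A — fails at 2.
  j=3: G[<=1] A — fails at 3.
  j=4: G[<=1] A — fails at 5.
No j in the window works → until fails.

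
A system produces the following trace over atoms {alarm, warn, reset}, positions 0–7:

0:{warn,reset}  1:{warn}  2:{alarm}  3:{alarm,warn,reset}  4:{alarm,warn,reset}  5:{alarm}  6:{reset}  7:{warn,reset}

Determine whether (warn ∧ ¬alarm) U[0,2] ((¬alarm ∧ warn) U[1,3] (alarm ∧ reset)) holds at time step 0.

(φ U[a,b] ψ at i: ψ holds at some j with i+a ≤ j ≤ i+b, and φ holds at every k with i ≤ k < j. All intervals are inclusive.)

Need some j in [0,2] with ((¬alarm ∧ warn) U[1,3] (alarm ∧ reset)), and (warn ∧ ¬alarm) at every k in [0,j-1].
  j=0: ((¬alarm ∧ warn) U[1,3] (alarm ∧ reset)) — fails.
  j=1: ((¬alarm ∧ warn) U[1,3] (alarm ∧ reset)) — fails.
  j=2: ((¬alarm ∧ warn) U[1,3] (alarm ∧ reset)) — fails.
No j in the window works → until fails.

False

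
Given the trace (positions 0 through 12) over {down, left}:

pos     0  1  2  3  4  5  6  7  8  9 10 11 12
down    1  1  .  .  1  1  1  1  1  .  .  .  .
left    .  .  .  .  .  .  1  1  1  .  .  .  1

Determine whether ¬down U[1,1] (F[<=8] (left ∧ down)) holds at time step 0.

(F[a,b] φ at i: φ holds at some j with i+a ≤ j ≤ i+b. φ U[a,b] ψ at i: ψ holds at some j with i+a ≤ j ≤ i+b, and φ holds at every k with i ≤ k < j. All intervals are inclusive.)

No

Need some j in [1,1] with F[<=8] (left ∧ down), and ¬down at every k in [0,j-1].
  j=1: F[<=8] (left ∧ down) holds, but ¬down fails at k=0 → not this j.
No j in the window works → until fails.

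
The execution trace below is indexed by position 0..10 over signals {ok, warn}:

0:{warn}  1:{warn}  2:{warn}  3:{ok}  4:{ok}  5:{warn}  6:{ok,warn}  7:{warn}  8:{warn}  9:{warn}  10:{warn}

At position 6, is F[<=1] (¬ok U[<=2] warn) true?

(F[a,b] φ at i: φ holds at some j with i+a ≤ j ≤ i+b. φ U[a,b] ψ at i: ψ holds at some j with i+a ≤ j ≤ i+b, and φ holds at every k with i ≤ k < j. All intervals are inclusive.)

Check (¬ok U[<=2] warn) at each j in [6,7]:
  j=6: holds
  j=7: holds
Found at j=6 → formula holds.

Yes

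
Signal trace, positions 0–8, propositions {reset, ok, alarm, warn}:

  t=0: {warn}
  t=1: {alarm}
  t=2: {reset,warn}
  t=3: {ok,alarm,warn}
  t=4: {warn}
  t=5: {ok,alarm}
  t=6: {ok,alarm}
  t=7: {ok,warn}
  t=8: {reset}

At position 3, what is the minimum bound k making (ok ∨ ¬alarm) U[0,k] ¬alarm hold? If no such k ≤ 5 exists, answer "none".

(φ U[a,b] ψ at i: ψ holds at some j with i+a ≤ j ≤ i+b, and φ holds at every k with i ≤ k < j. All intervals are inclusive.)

1

Need earliest j ≥ 3 with ¬alarm, and (ok ∨ ¬alarm) at every k in [3,j-1].
  j=3: rhs fails.
  j=4: rhs holds; lhs holds on [3,3]. k = 1.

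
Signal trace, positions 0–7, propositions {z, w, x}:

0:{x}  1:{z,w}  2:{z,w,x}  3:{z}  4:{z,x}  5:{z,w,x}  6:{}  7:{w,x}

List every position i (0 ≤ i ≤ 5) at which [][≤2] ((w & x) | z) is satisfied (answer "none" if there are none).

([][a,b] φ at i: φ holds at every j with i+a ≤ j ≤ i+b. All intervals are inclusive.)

Evaluate at each i in [0,5]:
  i=0: ✗ (fails at j=0)
  i=1: ✓ (all of [1,3])
  i=2: ✓ (all of [2,4])
  i=3: ✓ (all of [3,5])
  i=4: ✗ (fails at j=6)
  i=5: ✗ (fails at j=6)

1, 2, 3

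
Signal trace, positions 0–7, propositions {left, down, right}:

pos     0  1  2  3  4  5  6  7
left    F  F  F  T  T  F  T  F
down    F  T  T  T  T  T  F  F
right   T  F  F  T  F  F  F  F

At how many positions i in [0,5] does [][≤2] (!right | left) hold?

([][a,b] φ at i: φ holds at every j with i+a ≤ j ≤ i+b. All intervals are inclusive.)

Evaluate at each i in [0,5]:
  i=0: ✗ (fails at j=0)
  i=1: ✓ (all of [1,3])
  i=2: ✓ (all of [2,4])
  i=3: ✓ (all of [3,5])
  i=4: ✓ (all of [4,6])
  i=5: ✓ (all of [5,7])
Positions where it holds: {1, 2, 3, 4, 5} → 5.

5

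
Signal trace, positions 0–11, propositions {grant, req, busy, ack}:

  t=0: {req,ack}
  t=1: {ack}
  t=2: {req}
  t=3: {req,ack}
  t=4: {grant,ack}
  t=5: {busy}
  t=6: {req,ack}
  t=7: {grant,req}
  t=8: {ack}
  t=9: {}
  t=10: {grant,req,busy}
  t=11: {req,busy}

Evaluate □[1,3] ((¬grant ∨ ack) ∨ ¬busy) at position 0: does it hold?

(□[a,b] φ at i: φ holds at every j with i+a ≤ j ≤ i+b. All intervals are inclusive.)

Check ((¬grant ∨ ack) ∨ ¬busy) at every j in [1,3]:
  j=1: true
  j=2: true
  j=3: true
All positions satisfy it → formula holds.

Yes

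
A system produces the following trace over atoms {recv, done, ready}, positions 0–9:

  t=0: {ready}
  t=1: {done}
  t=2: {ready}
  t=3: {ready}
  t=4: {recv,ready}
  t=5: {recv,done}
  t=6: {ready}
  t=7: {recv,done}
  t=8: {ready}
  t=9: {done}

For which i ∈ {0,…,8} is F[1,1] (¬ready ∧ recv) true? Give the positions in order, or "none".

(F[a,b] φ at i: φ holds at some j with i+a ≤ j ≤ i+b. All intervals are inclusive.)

4, 6

Evaluate at each i in [0,8]:
  i=0: ✗ (none in [1,1])
  i=1: ✗ (none in [2,2])
  i=2: ✗ (none in [3,3])
  i=3: ✗ (none in [4,4])
  i=4: ✓ (witness j=5)
  i=5: ✗ (none in [6,6])
  i=6: ✓ (witness j=7)
  i=7: ✗ (none in [8,8])
  i=8: ✗ (none in [9,9])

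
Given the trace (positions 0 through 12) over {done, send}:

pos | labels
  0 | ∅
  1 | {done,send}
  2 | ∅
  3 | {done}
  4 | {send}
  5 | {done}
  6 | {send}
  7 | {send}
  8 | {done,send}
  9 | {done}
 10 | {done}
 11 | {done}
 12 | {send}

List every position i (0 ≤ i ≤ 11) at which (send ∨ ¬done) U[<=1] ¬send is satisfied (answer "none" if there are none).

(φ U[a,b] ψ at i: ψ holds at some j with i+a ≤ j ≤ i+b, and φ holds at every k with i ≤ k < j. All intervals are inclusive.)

Evaluate at each i in [0,11]:
  i=0: ✓ (rhs at j=0)
  i=1: ✓ (rhs at j=2; lhs holds on [1,1])
  i=2: ✓ (rhs at j=2)
  i=3: ✓ (rhs at j=3)
  i=4: ✓ (rhs at j=5; lhs holds on [4,4])
  i=5: ✓ (rhs at j=5)
  i=6: ✗ (no rhs in [6,7])
  i=7: ✗ (no rhs in [7,8])
  i=8: ✓ (rhs at j=9; lhs holds on [8,8])
  i=9: ✓ (rhs at j=9)
  i=10: ✓ (rhs at j=10)
  i=11: ✓ (rhs at j=11)

0, 1, 2, 3, 4, 5, 8, 9, 10, 11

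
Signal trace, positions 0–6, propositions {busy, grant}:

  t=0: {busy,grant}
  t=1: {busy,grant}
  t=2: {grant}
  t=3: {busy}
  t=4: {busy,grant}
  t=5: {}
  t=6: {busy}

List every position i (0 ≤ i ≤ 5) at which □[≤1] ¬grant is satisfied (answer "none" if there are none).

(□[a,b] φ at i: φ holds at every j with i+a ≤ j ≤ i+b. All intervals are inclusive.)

5

Evaluate at each i in [0,5]:
  i=0: ✗ (fails at j=0)
  i=1: ✗ (fails at j=1)
  i=2: ✗ (fails at j=2)
  i=3: ✗ (fails at j=4)
  i=4: ✗ (fails at j=4)
  i=5: ✓ (all of [5,6])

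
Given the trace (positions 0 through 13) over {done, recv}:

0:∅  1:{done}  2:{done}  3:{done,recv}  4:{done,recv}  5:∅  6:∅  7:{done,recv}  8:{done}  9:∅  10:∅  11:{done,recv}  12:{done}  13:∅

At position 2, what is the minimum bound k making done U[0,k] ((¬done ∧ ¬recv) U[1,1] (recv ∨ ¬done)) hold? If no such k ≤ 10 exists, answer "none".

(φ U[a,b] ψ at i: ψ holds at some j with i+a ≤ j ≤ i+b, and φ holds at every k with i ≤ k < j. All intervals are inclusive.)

3

Need earliest j ≥ 2 with ((¬done ∧ ¬recv) U[1,1] (recv ∨ ¬done)), and done at every k in [2,j-1].
  j=2: rhs fails.
  j=3: rhs fails.
  j=4: rhs fails.
  j=5: rhs holds; lhs holds on [2,4]. k = 3.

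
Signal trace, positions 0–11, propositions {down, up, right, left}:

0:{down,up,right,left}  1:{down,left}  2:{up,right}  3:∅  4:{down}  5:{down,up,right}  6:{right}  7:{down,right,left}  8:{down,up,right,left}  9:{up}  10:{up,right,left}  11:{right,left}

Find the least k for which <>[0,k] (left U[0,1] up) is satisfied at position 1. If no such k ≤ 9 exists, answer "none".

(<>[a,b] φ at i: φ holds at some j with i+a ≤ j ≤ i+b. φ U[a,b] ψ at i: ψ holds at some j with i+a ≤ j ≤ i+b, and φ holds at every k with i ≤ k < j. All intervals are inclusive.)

Scan j = 1,2,… for (left U[0,1] up):
  j=1: holds
First hit at j=1, so smallest k = 1-1 = 0.

0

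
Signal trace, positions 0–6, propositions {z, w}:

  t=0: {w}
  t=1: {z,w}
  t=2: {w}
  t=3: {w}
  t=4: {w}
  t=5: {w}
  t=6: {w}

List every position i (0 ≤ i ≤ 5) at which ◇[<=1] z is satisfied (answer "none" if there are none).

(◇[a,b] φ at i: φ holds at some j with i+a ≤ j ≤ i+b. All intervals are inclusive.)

0, 1

Evaluate at each i in [0,5]:
  i=0: ✓ (witness j=1)
  i=1: ✓ (witness j=1)
  i=2: ✗ (none in [2,3])
  i=3: ✗ (none in [3,4])
  i=4: ✗ (none in [4,5])
  i=5: ✗ (none in [5,6])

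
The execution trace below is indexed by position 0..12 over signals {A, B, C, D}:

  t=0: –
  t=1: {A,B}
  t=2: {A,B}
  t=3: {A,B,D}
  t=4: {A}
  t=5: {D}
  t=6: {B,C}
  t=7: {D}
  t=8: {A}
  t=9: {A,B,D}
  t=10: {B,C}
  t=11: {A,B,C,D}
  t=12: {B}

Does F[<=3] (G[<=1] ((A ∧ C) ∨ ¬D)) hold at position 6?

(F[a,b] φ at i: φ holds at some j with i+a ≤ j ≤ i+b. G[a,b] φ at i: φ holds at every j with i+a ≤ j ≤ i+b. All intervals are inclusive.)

Check G[<=1] ((A ∧ C) ∨ ¬D) at each j in [6,9]:
  j=6: fails at 7
  j=7: fails at 7
  j=8: fails at 9
  j=9: fails at 9
No position in the window satisfies it → formula fails.

No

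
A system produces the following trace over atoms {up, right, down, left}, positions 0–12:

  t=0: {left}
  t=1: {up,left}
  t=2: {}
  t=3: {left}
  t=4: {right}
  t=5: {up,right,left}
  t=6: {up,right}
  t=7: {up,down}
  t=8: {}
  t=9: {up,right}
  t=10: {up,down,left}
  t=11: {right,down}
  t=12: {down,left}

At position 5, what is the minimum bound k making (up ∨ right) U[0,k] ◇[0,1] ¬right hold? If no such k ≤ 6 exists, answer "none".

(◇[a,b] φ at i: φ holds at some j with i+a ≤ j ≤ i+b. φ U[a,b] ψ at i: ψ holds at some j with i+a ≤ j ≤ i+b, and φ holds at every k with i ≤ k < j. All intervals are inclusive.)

1

Need earliest j ≥ 5 with ◇[0,1] ¬right, and (up ∨ right) at every k in [5,j-1].
  j=5: rhs fails.
  j=6: rhs holds; lhs holds on [5,5]. k = 1.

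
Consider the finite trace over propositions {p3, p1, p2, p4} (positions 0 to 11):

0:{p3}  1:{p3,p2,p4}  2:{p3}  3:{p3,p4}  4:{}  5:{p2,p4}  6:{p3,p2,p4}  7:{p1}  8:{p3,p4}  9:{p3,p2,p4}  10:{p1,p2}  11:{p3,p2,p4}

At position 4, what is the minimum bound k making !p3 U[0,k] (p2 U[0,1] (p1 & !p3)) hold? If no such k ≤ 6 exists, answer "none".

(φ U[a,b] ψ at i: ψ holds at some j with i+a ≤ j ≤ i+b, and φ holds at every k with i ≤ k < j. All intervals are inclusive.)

2

Need earliest j ≥ 4 with (p2 U[0,1] (p1 & !p3)), and !p3 at every k in [4,j-1].
  j=4: rhs fails.
  j=5: rhs fails.
  j=6: rhs holds; lhs holds on [4,5]. k = 2.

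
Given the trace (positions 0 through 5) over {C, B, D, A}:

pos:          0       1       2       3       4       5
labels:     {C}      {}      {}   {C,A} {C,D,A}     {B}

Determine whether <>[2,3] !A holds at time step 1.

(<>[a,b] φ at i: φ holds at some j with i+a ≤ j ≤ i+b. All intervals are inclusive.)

False

Check !A at each j in [3,4]:
  j=3: false
  j=4: false
No position in the window satisfies it → formula fails.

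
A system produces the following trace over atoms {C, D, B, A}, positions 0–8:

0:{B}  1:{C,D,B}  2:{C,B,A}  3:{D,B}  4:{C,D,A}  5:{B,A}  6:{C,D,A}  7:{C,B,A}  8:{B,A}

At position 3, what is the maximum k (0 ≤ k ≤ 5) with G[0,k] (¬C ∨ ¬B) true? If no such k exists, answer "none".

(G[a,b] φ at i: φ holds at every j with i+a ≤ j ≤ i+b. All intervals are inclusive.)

(¬C ∨ ¬B) must hold from j=3 onward; find where it first fails.
  j=3: holds
  j=4: holds
  j=5: holds
  j=6: holds
  j=7: fails
Holds on [3,6], so largest k = 3.

3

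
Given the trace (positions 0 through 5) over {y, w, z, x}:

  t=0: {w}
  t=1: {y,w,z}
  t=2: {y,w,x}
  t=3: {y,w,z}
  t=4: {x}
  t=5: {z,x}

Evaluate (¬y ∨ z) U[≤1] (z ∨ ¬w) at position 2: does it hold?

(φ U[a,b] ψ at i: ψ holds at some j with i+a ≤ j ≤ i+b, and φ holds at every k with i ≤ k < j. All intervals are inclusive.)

Need some j in [2,3] with (z ∨ ¬w), and (¬y ∨ z) at every k in [2,j-1].
  j=2: (z ∨ ¬w) false.
  j=3: (z ∨ ¬w) holds, but (¬y ∨ z) fails at k=2 → not this j.
No j in the window works → until fails.

Does not hold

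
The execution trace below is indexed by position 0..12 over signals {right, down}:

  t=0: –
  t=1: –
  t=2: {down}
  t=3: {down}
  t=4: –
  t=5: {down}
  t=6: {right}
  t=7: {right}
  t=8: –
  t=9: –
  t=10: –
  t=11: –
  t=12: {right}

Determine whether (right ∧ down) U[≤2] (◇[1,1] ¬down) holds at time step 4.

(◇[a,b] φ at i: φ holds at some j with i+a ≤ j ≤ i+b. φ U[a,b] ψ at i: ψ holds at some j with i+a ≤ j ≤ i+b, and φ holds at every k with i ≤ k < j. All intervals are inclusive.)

Need some j in [4,6] with ◇[1,1] ¬down, and (right ∧ down) at every k in [4,j-1].
  j=4: ◇[1,1] ¬down — fails (none in [5,5]).
  j=5: ◇[1,1] ¬down holds, but (right ∧ down) fails at k=4 → not this j.
  j=6: ◇[1,1] ¬down holds, but (right ∧ down) fails at k=4 → not this j.
No j in the window works → until fails.

Does not hold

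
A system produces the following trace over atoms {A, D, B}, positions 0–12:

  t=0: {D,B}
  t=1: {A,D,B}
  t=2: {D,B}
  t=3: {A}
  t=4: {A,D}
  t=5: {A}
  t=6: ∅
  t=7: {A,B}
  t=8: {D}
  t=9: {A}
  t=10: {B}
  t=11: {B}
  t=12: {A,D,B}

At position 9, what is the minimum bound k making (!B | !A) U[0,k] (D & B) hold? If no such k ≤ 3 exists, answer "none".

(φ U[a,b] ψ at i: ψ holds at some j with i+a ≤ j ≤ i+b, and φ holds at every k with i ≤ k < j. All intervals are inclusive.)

3

Need earliest j ≥ 9 with (D & B), and (!B | !A) at every k in [9,j-1].
  j=9: rhs fails.
  j=10: rhs fails.
  j=11: rhs fails.
  j=12: rhs holds; lhs holds on [9,11]. k = 3.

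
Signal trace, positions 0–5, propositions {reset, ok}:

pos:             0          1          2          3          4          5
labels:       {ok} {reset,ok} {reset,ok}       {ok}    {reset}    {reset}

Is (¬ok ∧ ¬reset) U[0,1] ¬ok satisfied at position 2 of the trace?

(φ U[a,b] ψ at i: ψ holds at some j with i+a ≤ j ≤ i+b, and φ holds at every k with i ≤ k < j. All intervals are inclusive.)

Does not hold

Need some j in [2,3] with ¬ok, and (¬ok ∧ ¬reset) at every k in [2,j-1].
  j=2: ¬ok false.
  j=3: ¬ok false.
No j in the window works → until fails.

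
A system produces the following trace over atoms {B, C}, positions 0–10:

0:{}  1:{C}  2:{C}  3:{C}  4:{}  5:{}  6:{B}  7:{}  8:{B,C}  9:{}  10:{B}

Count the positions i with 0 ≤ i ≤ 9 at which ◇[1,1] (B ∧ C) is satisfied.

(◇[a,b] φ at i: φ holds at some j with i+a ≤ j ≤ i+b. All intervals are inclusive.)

1

Evaluate at each i in [0,9]:
  i=0: ✗ (none in [1,1])
  i=1: ✗ (none in [2,2])
  i=2: ✗ (none in [3,3])
  i=3: ✗ (none in [4,4])
  i=4: ✗ (none in [5,5])
  i=5: ✗ (none in [6,6])
  i=6: ✗ (none in [7,7])
  i=7: ✓ (witness j=8)
  i=8: ✗ (none in [9,9])
  i=9: ✗ (none in [10,10])
Positions where it holds: {7} → 1.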